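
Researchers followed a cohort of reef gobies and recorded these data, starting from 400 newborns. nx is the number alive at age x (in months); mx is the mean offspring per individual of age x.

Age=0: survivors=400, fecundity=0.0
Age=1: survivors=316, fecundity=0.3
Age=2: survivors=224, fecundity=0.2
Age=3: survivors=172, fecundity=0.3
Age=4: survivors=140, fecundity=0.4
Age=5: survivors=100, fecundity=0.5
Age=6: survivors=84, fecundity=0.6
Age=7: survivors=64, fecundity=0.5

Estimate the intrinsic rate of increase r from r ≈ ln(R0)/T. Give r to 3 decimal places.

-0.015

lx = nx/n0 = nx/400: 1, 0.79, 0.56, 0.43, 0.35, 0.25, 0.21, 0.16
R0 = Σ lx·mx = 0 + 0.237 + 0.112 + 0.129 + 0.14 + 0.125 + 0.126 + 0.08 = 0.949
Σ x·lx·mx = 3.349; T = 3.349/0.949 = 3.52898…
r ≈ ln(R0)/T = ln(0.949)/3.52898… = -0.01483… → -0.015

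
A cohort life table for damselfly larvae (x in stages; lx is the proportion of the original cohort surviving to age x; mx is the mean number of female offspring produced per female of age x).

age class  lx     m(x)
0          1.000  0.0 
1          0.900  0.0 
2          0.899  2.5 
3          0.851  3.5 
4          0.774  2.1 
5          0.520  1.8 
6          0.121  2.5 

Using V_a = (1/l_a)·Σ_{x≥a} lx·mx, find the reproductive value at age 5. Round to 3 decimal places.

2.382

lx·mx for x ≥ 5: 0.936, 0.3025 → sum = 1.2385
V_5 = 1.2385 / l_5 = 1.2385 / 0.52 = 2.381731… → 2.382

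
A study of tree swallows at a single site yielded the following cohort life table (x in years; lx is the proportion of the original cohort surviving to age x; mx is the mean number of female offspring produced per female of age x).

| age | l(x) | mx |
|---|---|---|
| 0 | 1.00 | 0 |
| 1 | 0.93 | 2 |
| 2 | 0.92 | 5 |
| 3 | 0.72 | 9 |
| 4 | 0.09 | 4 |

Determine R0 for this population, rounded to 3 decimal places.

13.300

lx·mx by age: 0, 1.86, 4.6, 6.48, 0.36
R0 = Σ lx·mx = 13.3 → 13.300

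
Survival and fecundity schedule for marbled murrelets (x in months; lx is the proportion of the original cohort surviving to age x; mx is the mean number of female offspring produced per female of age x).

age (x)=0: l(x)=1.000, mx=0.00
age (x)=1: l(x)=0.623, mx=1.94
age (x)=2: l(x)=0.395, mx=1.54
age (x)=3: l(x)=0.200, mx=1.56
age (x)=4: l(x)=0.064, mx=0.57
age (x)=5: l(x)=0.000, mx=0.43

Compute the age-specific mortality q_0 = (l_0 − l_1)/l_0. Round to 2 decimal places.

0.38

q_0 = (l_0 − l_1) / l_0 = (1 − 0.623) / 1
     = 0.377 / 1 = 0.377 → 0.38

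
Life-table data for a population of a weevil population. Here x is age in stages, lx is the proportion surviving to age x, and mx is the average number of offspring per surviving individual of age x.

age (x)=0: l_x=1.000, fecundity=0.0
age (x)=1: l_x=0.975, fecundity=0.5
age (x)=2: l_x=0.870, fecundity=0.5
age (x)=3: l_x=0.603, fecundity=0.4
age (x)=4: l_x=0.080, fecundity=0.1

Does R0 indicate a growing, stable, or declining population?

growing

R0 = Σ lx·mx = 0 + 0.4875 + 0.435 + 0.2412 + 0.008 = 1.1717
R0 > 1, so the population is growing.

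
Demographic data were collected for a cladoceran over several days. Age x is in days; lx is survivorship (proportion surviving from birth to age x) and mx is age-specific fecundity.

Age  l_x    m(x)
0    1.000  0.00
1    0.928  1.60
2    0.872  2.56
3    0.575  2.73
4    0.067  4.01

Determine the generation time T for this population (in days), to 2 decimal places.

lx·mx: 0, 1.4848, 2.23232, 1.56975, 0.26867 → R0 = 5.55554
x·lx·mx: 0, 1.4848, 4.46464, 4.70925, 1.07468 → Σ = 11.73337
T = 11.73337 / 5.55554 = 2.112013… → 2.11

2.11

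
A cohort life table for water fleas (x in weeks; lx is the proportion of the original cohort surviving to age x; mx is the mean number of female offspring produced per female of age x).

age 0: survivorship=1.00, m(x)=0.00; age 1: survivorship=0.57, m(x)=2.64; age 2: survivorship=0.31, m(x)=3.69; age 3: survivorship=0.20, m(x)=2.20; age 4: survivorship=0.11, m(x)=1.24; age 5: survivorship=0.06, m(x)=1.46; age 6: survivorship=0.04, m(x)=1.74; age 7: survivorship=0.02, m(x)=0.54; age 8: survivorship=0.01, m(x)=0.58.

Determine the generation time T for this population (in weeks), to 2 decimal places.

1.95

lx·mx: 0, 1.5048, 1.1439, 0.44, 0.1364, 0.0876, 0.0696, 0.0108, 0.0058 → R0 = 3.3989
x·lx·mx: 0, 1.5048, 2.2878, 1.32, 0.5456, 0.438, 0.4176, 0.0756, 0.0464 → Σ = 6.6358
T = 6.6358 / 3.3989 = 1.952338… → 1.95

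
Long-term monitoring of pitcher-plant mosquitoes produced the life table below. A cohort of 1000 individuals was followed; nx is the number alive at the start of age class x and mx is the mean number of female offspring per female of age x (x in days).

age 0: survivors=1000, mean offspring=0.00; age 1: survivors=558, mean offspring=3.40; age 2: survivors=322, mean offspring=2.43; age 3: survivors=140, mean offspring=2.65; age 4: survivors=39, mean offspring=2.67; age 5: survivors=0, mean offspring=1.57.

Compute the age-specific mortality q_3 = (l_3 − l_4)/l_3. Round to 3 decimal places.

0.721

lx = nx/n0 = nx/1000: 1, 0.558, 0.322, 0.14, 0.039, 0
q_3 = (l_3 − l_4) / l_3 = (0.14 − 0.039) / 0.14
     = 0.101 / 0.14 = 0.721429… → 0.721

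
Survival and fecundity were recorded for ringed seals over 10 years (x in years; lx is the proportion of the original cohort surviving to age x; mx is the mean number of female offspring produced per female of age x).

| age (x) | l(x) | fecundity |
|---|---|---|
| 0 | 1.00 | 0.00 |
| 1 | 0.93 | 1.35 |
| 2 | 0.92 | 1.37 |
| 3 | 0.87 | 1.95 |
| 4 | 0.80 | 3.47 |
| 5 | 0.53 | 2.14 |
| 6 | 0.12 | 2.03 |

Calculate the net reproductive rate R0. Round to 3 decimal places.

lx·mx by age: 0, 1.2555, 1.2604, 1.6965, 2.776, 1.1342, 0.2436
R0 = Σ lx·mx = 8.3662 → 8.366

8.366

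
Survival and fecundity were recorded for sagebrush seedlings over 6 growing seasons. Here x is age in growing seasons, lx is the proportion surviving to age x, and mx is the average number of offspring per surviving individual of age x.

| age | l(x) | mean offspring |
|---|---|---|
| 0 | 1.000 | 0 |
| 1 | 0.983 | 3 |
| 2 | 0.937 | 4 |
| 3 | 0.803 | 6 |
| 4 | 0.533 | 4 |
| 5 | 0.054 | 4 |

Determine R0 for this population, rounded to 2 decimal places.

13.86

lx·mx by age: 0, 2.949, 3.748, 4.818, 2.132, 0.216
R0 = Σ lx·mx = 13.863 → 13.86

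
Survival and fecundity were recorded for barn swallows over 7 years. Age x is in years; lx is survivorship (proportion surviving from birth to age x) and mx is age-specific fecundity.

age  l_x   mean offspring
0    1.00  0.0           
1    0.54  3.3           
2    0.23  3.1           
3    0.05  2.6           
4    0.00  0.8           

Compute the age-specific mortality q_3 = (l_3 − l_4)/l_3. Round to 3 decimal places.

1.000

q_3 = (l_3 − l_4) / l_3 = (0.05 − 0) / 0.05
     = 0.05 / 0.05 = 1 → 1.000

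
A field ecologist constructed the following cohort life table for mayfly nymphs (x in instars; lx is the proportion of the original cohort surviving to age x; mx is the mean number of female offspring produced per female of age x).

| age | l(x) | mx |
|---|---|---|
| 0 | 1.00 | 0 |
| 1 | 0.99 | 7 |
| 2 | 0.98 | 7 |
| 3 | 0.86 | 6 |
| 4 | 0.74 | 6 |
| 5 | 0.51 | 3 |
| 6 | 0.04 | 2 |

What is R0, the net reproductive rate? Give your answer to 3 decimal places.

lx·mx by age: 0, 6.93, 6.86, 5.16, 4.44, 1.53, 0.08
R0 = Σ lx·mx = 25 → 25.000

25.000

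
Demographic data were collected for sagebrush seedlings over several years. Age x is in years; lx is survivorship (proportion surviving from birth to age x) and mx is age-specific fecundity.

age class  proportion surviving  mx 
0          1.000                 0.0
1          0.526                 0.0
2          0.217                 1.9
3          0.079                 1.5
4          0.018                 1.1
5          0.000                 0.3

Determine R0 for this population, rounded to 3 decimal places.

0.551

lx·mx by age: 0, 0, 0.4123, 0.1185, 0.0198, 0
R0 = Σ lx·mx = 0.5506 → 0.551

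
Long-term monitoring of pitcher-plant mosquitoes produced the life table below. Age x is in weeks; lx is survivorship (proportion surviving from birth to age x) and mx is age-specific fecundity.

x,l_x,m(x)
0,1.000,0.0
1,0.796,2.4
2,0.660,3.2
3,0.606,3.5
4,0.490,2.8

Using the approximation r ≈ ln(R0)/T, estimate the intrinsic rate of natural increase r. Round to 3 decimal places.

0.843

R0 = Σ lx·mx = 0 + 1.9104 + 2.112 + 2.121 + 1.372 = 7.5154
Σ x·lx·mx = 17.9854; T = 17.9854/7.5154 = 2.39314…
r ≈ ln(R0)/T = ln(7.5154)/2.39314… = 0.84281… → 0.843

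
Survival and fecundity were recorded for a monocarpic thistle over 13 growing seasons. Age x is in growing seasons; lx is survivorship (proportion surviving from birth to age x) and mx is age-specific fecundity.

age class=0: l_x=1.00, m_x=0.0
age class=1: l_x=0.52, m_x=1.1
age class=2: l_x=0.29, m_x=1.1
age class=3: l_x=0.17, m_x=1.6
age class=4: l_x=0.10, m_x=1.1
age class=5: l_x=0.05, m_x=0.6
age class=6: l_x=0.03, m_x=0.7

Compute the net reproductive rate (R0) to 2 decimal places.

1.32

lx·mx by age: 0, 0.572, 0.319, 0.272, 0.11, 0.03, 0.021
R0 = Σ lx·mx = 1.324 → 1.32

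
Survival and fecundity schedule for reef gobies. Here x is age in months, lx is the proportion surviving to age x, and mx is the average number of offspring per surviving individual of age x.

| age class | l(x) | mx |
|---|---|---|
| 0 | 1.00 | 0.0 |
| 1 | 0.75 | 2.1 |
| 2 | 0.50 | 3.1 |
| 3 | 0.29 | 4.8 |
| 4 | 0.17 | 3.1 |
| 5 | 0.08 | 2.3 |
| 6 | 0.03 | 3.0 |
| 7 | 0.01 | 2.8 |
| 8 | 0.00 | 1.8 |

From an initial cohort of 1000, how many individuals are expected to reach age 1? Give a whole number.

750

Expected survivors = N0 · l_1 = 1000 × 0.75 = 750 → 750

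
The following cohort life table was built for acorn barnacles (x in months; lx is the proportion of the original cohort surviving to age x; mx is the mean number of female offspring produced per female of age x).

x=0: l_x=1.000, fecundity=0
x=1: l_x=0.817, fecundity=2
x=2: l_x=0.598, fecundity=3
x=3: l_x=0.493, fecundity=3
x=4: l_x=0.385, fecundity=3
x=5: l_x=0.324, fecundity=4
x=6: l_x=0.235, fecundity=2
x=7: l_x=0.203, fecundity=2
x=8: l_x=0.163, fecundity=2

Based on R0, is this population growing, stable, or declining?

R0 = Σ lx·mx = 0 + 1.634 + 1.794 + 1.479 + 1.155 + 1.296 + 0.47 + 0.406 + 0.326 = 8.56
R0 > 1, so the population is growing.

growing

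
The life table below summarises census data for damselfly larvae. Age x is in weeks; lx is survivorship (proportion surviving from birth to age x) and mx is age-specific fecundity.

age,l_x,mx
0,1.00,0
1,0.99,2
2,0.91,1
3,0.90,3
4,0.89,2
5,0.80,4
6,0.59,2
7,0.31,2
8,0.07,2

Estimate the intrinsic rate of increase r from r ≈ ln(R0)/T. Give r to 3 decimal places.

R0 = Σ lx·mx = 0 + 1.98 + 0.91 + 2.7 + 1.78 + 3.2 + 1.18 + 0.62 + 0.14 = 12.51
Σ x·lx·mx = 47.56; T = 47.56/12.51 = 3.80176…
r ≈ ln(R0)/T = ln(12.51)/3.80176… = 0.66457… → 0.665

0.665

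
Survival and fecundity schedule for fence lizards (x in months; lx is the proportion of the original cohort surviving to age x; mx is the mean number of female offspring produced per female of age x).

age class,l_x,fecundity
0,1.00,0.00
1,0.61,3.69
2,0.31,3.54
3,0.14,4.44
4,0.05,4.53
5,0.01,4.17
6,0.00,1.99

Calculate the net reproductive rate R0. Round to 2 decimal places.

4.24

lx·mx by age: 0, 2.2509, 1.0974, 0.6216, 0.2265, 0.0417, 0
R0 = Σ lx·mx = 4.2381 → 4.24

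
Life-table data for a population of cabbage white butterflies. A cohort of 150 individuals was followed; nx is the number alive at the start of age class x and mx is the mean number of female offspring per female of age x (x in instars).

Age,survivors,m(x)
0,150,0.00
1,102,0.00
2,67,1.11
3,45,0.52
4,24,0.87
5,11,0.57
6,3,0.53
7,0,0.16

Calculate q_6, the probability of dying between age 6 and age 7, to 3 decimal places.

lx = nx/n0 = nx/150: 1, 0.68, 0.44667…, 0.3, 0.16, 0.07333…, 0.02, 0
q_6 = (l_6 − l_7) / l_6 = (0.02 − 0) / 0.02
     = 0.02 / 0.02 = 1 → 1.000

1.000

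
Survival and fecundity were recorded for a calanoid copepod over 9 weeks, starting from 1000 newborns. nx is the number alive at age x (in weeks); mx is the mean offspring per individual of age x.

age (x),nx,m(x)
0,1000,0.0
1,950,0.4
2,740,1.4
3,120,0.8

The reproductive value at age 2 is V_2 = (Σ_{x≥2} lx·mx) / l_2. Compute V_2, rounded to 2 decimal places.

1.53

lx = nx/n0 = nx/1000: 1, 0.95, 0.74, 0.12
lx·mx for x ≥ 2: 1.036, 0.096 → sum = 1.132
V_2 = 1.132 / l_2 = 1.132 / 0.74 = 1.52973… → 1.53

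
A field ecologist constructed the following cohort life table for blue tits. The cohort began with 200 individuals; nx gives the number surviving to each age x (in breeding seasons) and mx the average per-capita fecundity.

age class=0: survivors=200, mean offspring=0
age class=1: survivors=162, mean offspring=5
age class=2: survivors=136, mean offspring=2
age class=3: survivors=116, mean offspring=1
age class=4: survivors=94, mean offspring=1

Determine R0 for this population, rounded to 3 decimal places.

6.460

lx = nx/n0 = nx/200: 1, 0.81, 0.68, 0.58, 0.47
lx·mx by age: 0, 4.05, 1.36, 0.58, 0.47
R0 = Σ lx·mx = 6.46 → 6.460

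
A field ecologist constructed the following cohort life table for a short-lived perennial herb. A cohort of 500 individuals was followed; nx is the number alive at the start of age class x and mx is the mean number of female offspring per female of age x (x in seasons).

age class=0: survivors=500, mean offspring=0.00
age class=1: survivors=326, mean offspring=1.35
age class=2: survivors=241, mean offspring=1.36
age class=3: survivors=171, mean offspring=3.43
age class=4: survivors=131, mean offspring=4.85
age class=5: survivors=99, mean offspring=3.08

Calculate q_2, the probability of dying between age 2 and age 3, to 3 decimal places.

0.290

lx = nx/n0 = nx/500: 1, 0.652, 0.482, 0.342, 0.262, 0.198
q_2 = (l_2 − l_3) / l_2 = (0.482 − 0.342) / 0.482
     = 0.14 / 0.482 = 0.290456… → 0.290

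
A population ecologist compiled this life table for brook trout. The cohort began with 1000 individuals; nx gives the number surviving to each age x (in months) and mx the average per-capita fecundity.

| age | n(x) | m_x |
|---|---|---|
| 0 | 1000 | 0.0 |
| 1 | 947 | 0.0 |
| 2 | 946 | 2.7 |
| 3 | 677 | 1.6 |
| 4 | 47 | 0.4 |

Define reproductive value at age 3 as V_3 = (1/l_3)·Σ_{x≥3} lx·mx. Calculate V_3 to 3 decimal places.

lx = nx/n0 = nx/1000: 1, 0.947, 0.946, 0.677, 0.047
lx·mx for x ≥ 3: 1.0832, 0.0188 → sum = 1.102
V_3 = 1.102 / l_3 = 1.102 / 0.677 = 1.62777… → 1.628

1.628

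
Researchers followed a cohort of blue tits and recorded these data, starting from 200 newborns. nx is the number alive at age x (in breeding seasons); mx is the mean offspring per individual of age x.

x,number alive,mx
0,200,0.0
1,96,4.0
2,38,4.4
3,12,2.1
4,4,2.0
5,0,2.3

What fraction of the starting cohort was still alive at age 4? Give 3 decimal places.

l_4 = n_4/n_0 = 4/200 = 0.02 → 0.020

0.020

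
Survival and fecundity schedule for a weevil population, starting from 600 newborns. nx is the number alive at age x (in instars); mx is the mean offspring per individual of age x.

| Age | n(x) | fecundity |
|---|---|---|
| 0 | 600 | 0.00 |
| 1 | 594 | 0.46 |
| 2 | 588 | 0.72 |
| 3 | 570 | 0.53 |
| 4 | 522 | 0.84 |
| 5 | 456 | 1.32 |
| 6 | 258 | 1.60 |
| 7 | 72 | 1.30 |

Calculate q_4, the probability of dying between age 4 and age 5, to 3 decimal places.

0.126

lx = nx/n0 = nx/600: 1, 0.99, 0.98, 0.95, 0.87, 0.76, 0.43, 0.12
q_4 = (l_4 − l_5) / l_4 = (0.87 − 0.76) / 0.87
     = 0.11 / 0.87 = 0.126437… → 0.126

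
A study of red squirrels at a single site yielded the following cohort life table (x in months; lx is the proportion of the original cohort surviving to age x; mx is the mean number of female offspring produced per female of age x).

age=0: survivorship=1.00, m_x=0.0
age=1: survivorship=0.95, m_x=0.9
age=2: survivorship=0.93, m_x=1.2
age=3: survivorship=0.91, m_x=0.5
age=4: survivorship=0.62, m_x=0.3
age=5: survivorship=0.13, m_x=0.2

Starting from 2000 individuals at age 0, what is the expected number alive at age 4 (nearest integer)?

1240

Expected survivors = N0 · l_4 = 2000 × 0.62 = 1240 → 1240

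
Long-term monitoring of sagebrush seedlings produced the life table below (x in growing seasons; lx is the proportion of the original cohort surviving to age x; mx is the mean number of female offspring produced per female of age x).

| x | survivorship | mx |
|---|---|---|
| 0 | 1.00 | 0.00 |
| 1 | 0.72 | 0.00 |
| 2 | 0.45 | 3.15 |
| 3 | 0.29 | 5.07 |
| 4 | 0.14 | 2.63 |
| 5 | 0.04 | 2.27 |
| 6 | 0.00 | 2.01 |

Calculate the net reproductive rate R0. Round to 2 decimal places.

3.35

lx·mx by age: 0, 0, 1.4175, 1.4703, 0.3682, 0.0908, 0
R0 = Σ lx·mx = 3.3468 → 3.35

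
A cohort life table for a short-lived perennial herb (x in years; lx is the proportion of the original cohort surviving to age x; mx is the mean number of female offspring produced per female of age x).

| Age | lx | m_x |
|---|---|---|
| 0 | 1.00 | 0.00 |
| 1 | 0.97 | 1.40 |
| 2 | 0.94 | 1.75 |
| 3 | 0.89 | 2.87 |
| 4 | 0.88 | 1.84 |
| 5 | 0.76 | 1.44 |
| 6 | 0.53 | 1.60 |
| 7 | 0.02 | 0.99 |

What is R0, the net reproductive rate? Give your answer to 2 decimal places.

9.14

lx·mx by age: 0, 1.358, 1.645, 2.5543, 1.6192, 1.0944, 0.848, 0.0198
R0 = Σ lx·mx = 9.1387 → 9.14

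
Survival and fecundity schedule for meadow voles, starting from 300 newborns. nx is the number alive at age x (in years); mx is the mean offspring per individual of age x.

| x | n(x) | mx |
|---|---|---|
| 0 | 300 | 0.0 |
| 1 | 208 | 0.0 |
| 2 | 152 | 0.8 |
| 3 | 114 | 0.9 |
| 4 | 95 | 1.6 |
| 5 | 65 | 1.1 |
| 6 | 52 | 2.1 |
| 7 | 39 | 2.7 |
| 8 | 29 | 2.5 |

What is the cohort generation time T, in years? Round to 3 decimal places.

lx = nx/n0 = nx/300: 1, 0.69333…, 0.50667…, 0.38, 0.31667…, 0.21667…, 0.17333…, 0.13, 0.09667…
lx·mx: 0, 0, 0.405333…, 0.342, 0.506667…, 0.238333…, 0.364…, 0.351, 0.241667… → R0 = 2.449…
x·lx·mx: 0, 0, 0.810667…, 1.026, 2.026667…, 1.191667…, 2.184…, 2.457, 1.933333… → Σ = 11.629333…
T = 11.629333… / 2.449… = 4.748605… → 4.749

4.749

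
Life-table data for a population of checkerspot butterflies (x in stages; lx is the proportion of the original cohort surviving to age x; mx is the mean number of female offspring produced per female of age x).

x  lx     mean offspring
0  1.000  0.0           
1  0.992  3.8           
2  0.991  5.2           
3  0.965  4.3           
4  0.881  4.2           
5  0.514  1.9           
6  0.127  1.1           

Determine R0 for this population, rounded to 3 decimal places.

lx·mx by age: 0, 3.7696, 5.1532, 4.1495, 3.7002, 0.9766, 0.1397
R0 = Σ lx·mx = 17.8888 → 17.889

17.889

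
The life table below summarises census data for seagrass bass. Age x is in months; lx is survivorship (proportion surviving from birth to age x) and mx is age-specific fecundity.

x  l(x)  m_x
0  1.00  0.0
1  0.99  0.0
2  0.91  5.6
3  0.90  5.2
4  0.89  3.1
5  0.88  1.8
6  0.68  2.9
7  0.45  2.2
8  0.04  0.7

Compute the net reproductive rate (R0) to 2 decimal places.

17.11

lx·mx by age: 0, 0, 5.096, 4.68, 2.759, 1.584, 1.972, 0.99, 0.028
R0 = Σ lx·mx = 17.109 → 17.11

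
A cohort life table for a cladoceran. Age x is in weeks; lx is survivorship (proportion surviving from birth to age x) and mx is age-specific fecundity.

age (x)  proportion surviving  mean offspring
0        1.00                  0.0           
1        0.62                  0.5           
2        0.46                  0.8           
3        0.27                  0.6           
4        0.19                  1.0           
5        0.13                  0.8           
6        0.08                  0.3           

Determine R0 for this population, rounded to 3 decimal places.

lx·mx by age: 0, 0.31, 0.368, 0.162, 0.19, 0.104, 0.024
R0 = Σ lx·mx = 1.158 → 1.158

1.158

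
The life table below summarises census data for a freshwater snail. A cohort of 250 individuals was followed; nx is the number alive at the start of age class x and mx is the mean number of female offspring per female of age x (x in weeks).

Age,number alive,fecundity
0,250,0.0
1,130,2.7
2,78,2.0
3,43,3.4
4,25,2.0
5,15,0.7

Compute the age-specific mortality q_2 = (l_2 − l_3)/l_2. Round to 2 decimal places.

0.45

lx = nx/n0 = nx/250: 1, 0.52, 0.312, 0.172, 0.1, 0.06
q_2 = (l_2 − l_3) / l_2 = (0.312 − 0.172) / 0.312
     = 0.14 / 0.312 = 0.448718… → 0.45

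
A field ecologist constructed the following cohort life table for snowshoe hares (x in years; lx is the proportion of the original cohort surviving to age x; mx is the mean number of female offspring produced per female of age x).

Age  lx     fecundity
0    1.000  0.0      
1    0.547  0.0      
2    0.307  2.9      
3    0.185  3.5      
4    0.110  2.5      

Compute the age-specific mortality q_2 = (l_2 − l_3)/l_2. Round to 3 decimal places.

q_2 = (l_2 − l_3) / l_2 = (0.307 − 0.185) / 0.307
     = 0.122 / 0.307 = 0.397394… → 0.397

0.397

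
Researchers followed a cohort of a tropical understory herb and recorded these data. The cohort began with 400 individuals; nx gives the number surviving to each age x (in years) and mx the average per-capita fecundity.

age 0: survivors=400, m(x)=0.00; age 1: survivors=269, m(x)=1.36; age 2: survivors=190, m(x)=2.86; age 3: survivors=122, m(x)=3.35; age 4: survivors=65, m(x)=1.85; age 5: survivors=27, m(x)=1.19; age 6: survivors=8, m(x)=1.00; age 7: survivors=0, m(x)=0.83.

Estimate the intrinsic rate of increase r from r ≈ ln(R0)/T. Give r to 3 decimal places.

lx = nx/n0 = nx/400: 1, 0.6725, 0.475, 0.305, 0.1625, 0.0675, 0.02, 0
R0 = Σ lx·mx = 0 + 0.9146… + 1.3585 + 1.02175 + 0.30063… + 0.08033… + 0.02 + 0 = 3.6958
Σ x·lx·mx = 8.420975; T = 8.420975/3.6958 = 2.27853…
r ≈ ln(R0)/T = ln(3.6958)/2.27853… = 0.5737… → 0.574

0.574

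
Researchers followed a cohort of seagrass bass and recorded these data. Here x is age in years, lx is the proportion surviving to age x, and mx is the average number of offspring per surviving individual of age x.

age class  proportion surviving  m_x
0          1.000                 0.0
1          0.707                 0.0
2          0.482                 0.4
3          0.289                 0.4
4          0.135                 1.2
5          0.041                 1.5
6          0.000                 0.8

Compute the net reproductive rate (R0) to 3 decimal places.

lx·mx by age: 0, 0, 0.1928, 0.1156, 0.162, 0.0615, 0
R0 = Σ lx·mx = 0.5319 → 0.532

0.532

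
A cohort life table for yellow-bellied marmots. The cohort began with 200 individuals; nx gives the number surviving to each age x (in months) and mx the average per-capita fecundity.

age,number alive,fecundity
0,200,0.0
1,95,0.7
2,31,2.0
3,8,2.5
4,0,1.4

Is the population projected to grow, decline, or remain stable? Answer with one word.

declining

lx = nx/n0 = nx/200: 1, 0.475, 0.155, 0.04, 0
R0 = Σ lx·mx = 0 + 0.3325 + 0.31 + 0.1 + 0 = 0.7425
R0 < 1, so the population is declining.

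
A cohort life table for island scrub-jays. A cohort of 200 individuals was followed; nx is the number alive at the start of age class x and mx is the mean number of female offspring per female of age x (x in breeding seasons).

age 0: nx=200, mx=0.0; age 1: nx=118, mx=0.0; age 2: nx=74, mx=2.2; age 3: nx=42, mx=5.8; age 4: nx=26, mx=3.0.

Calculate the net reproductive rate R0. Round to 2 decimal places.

lx = nx/n0 = nx/200: 1, 0.59, 0.37, 0.21, 0.13
lx·mx by age: 0, 0, 0.814, 1.218, 0.39
R0 = Σ lx·mx = 2.422 → 2.42

2.42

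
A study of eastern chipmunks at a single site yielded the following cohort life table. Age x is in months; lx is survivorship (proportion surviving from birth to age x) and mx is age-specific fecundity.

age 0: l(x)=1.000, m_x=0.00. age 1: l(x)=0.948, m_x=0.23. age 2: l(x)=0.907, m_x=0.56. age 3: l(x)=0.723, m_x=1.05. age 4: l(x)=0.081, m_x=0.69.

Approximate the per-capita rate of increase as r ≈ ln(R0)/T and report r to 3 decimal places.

0.178

R0 = Σ lx·mx = 0 + 0.21804 + 0.50792 + 0.75915 + 0.05589 = 1.541
Σ x·lx·mx = 3.73489; T = 3.73489/1.541 = 2.42368…
r ≈ ln(R0)/T = ln(1.541)/2.42368… = 0.17842… → 0.178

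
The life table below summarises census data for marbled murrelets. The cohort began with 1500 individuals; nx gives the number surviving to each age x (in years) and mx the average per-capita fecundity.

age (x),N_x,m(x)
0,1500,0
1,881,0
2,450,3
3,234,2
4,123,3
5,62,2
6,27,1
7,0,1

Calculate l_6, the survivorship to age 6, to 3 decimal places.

l_6 = n_6/n_0 = 27/1500 = 0.018 → 0.018

0.018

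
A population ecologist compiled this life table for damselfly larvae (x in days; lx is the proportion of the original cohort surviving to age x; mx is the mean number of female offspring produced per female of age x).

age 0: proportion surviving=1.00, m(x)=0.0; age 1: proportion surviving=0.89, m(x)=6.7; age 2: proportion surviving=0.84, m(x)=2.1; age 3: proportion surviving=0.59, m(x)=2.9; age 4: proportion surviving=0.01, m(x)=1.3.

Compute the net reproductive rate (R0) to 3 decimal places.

9.451

lx·mx by age: 0, 5.963, 1.764, 1.711, 0.013
R0 = Σ lx·mx = 9.451 → 9.451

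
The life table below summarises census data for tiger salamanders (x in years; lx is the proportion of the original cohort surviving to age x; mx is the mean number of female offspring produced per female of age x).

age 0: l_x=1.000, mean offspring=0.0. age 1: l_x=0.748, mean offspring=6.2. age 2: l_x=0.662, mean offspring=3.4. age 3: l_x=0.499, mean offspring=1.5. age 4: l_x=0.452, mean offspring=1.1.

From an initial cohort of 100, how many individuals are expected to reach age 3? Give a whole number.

Expected survivors = N0 · l_3 = 100 × 0.499 = 49.9 → 50

50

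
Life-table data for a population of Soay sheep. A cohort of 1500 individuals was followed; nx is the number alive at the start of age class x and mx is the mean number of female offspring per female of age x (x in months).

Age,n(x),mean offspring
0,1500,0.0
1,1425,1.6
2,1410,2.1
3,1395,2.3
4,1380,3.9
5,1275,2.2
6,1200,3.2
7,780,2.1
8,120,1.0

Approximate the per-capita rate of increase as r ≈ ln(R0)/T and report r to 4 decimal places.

lx = nx/n0 = nx/1500: 1, 0.95, 0.94, 0.93, 0.92, 0.85, 0.8, 0.52, 0.08
R0 = Σ lx·mx = 0 + 1.52 + 1.974 + 2.139 + 3.588 + 1.87 + 2.56 + 1.092 + 0.08 = 14.823
Σ x·lx·mx = 59.231; T = 59.231/14.823 = 3.99588…
r ≈ ln(R0)/T = ln(14.823)/3.99588… = 0.674739… → 0.6747

0.6747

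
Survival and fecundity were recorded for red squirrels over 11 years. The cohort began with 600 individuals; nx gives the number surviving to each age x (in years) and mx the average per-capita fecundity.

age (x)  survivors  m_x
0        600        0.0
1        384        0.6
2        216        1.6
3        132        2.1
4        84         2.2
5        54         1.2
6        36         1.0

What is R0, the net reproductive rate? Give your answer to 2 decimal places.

1.90

lx = nx/n0 = nx/600: 1, 0.64, 0.36, 0.22, 0.14, 0.09, 0.06
lx·mx by age: 0, 0.384, 0.576, 0.462, 0.308, 0.108, 0.06
R0 = Σ lx·mx = 1.898 → 1.90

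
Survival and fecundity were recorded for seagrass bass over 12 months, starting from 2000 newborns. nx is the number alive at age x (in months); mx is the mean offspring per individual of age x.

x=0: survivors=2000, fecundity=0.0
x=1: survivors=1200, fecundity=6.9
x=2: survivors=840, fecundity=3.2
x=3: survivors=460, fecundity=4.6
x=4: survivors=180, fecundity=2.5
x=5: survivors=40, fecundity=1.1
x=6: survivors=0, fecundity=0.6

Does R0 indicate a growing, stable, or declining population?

growing

lx = nx/n0 = nx/2000: 1, 0.6, 0.42, 0.23, 0.09, 0.02, 0
R0 = Σ lx·mx = 0 + 4.14 + 1.344 + 1.058 + 0.225 + 0.022 + 0 = 6.789
R0 > 1, so the population is growing.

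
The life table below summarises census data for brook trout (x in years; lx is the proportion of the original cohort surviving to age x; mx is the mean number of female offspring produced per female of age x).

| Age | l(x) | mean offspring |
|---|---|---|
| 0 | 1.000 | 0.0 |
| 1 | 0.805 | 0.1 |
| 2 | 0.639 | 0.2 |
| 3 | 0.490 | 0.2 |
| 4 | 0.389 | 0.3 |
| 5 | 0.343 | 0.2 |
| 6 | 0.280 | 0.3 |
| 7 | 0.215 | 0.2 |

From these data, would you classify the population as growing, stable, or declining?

declining

R0 = Σ lx·mx = 0 + 0.0805 + 0.1278 + 0.098 + 0.1167 + 0.0686 + 0.084 + 0.043 = 0.6186
R0 < 1, so the population is declining.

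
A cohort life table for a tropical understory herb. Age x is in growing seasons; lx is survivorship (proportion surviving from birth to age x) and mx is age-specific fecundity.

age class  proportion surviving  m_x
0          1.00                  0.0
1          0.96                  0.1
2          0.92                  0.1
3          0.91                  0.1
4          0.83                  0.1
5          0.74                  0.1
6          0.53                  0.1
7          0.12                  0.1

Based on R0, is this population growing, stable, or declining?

declining

R0 = Σ lx·mx = 0 + 0.096 + 0.092 + 0.091 + 0.083 + 0.074 + 0.053 + 0.012 = 0.501
R0 < 1, so the population is declining.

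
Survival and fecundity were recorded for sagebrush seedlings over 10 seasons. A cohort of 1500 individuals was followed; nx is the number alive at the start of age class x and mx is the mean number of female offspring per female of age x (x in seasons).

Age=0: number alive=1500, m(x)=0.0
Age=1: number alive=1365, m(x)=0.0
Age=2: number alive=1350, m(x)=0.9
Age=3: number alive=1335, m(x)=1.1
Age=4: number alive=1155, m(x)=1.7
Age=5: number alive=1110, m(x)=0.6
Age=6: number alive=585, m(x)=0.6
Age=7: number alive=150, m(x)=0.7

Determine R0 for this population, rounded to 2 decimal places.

3.85

lx = nx/n0 = nx/1500: 1, 0.91, 0.9, 0.89, 0.77, 0.74, 0.39, 0.1
lx·mx by age: 0, 0, 0.81, 0.979, 1.309, 0.444, 0.234, 0.07
R0 = Σ lx·mx = 3.846 → 3.85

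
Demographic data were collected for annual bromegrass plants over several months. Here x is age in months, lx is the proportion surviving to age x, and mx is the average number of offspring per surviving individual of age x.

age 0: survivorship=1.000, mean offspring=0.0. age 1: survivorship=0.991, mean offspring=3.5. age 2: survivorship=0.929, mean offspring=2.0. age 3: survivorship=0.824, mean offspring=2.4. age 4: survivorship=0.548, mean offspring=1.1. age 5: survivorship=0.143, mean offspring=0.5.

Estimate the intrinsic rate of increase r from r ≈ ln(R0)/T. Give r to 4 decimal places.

R0 = Σ lx·mx = 0 + 3.4685 + 1.858 + 1.9776 + 0.6028 + 0.0715 = 7.9784
Σ x·lx·mx = 15.886; T = 15.886/7.9784 = 1.99113…
r ≈ ln(R0)/T = ln(7.9784)/1.99113… = 1.042997… → 1.0430

1.0430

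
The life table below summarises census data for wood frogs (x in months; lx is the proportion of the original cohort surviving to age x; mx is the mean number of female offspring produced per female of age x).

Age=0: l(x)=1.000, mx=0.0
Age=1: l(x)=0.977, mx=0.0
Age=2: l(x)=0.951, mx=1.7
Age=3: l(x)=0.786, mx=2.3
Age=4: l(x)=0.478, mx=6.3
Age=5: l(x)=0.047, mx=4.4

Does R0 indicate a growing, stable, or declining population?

R0 = Σ lx·mx = 0 + 0 + 1.6167 + 1.8078 + 3.0114 + 0.2068 = 6.6427
R0 > 1, so the population is growing.

growing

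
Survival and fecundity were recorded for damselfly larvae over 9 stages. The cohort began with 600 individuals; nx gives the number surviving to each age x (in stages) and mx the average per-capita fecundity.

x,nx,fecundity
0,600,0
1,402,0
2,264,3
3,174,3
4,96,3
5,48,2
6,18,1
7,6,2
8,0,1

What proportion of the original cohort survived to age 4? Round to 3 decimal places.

l_4 = n_4/n_0 = 96/600 = 0.16 → 0.160

0.160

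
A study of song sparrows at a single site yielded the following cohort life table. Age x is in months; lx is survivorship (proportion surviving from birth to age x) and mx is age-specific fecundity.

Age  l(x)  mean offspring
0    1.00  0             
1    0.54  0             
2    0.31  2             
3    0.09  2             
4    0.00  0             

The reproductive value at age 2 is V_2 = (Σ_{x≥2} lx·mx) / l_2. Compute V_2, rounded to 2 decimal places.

2.58

lx·mx for x ≥ 2: 0.62, 0.18, 0 → sum = 0.8
V_2 = 0.8 / l_2 = 0.8 / 0.31 = 2.580645… → 2.58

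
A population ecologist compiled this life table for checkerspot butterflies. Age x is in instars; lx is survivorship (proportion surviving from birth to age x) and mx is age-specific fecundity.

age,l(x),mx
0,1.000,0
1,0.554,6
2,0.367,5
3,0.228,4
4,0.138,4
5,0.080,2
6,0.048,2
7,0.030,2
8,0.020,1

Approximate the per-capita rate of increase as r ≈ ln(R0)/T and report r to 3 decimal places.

0.972

R0 = Σ lx·mx = 0 + 3.324 + 1.835 + 0.912 + 0.552 + 0.16 + 0.096 + 0.06 + 0.02 = 6.959
Σ x·lx·mx = 13.894; T = 13.894/6.959 = 1.99655…
r ≈ ln(R0)/T = ln(6.959)/1.99655… = 0.97169… → 0.972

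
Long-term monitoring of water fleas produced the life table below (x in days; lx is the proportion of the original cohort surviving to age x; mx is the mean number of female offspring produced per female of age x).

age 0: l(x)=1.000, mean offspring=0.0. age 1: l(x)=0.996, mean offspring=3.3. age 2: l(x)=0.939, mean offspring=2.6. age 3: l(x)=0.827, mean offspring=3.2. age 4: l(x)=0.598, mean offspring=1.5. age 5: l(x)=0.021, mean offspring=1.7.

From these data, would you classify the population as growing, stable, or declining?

growing

R0 = Σ lx·mx = 0 + 3.2868 + 2.4414 + 2.6464 + 0.897 + 0.0357 = 9.3073
R0 > 1, so the population is growing.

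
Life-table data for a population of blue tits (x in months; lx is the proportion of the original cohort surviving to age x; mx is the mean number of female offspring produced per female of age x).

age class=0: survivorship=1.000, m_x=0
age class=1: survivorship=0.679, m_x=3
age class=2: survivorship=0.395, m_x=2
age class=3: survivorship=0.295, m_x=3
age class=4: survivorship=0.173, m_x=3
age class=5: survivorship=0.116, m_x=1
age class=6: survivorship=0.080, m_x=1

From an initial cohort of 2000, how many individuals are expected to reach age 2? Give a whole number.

Expected survivors = N0 · l_2 = 2000 × 0.395 = 790 → 790

790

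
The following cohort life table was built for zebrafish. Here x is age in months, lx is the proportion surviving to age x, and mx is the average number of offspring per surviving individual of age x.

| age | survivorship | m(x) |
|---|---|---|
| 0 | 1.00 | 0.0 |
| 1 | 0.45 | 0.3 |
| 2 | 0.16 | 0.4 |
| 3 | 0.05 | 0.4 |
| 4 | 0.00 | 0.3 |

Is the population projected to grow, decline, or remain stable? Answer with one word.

declining

R0 = Σ lx·mx = 0 + 0.135 + 0.064 + 0.02 + 0 = 0.219
R0 < 1, so the population is declining.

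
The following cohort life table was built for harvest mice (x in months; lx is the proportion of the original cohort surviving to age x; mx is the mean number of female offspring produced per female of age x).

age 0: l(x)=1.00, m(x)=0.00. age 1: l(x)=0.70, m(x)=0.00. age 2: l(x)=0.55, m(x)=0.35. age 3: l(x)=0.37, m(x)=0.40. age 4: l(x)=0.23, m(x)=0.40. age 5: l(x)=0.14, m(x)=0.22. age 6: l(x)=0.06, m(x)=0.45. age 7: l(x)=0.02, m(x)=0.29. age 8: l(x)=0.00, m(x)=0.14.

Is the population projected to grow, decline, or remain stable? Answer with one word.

R0 = Σ lx·mx = 0 + 0 + 0.1925 + 0.148 + 0.092 + 0.0308 + 0.027 + 0.0058 + 0 = 0.4961
R0 < 1, so the population is declining.

declining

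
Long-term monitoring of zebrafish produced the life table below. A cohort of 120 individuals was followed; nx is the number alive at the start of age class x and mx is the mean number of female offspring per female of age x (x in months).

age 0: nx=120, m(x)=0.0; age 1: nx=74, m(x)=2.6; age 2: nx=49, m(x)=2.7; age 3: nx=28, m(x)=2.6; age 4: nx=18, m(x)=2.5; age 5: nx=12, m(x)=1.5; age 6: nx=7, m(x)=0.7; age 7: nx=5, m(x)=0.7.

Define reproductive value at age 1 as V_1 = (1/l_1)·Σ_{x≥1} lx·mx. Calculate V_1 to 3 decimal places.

6.336

lx = nx/n0 = nx/120: 1, 0.61667…, 0.40833…, 0.23333…, 0.15, 0.1, 0.05833…, 0.04167…
lx·mx for x ≥ 1: 1.603333…, 1.1025…, 0.606667…, 0.375, 0.15, 0.040833…, 0.029167… → sum = 3.9075…
V_1 = 3.9075… / l_1 = 3.9075… / 0.616667… = 6.336486… → 6.336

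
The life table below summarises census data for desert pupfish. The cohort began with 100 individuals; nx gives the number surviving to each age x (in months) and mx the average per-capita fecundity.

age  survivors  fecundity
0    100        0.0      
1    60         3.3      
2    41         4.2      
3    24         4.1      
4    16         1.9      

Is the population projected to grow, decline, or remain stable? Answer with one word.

lx = nx/n0 = nx/100: 1, 0.6, 0.41, 0.24, 0.16
R0 = Σ lx·mx = 0 + 1.98 + 1.722 + 0.984 + 0.304 = 4.99
R0 > 1, so the population is growing.

growing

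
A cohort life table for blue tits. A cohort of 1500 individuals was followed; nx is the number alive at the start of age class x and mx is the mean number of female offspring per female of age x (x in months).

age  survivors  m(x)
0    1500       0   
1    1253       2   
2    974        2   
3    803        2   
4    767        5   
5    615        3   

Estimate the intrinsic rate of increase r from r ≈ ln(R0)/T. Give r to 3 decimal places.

0.675

lx = nx/n0 = nx/1500: 1, 0.83533…, 0.64933…, 0.53533…, 0.51133…, 0.41
R0 = Σ lx·mx = 0 + 1.67067… + 1.29867… + 1.07067… + 2.55667… + 1.23 = 7.826667…
Σ x·lx·mx = 23.856667…; T = 23.856667…/7.826667… = 3.04813…
r ≈ ln(R0)/T = ln(7.826667…)/3.04813… = 0.67502… → 0.675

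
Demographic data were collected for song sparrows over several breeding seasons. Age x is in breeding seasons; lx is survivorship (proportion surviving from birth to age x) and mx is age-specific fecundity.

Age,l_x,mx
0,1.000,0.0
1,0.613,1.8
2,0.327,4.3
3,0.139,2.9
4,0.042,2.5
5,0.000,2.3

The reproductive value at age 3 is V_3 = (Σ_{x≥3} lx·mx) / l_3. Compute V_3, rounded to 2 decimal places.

3.66

lx·mx for x ≥ 3: 0.4031, 0.105, 0 → sum = 0.5081
V_3 = 0.5081 / l_3 = 0.5081 / 0.139 = 3.655396… → 3.66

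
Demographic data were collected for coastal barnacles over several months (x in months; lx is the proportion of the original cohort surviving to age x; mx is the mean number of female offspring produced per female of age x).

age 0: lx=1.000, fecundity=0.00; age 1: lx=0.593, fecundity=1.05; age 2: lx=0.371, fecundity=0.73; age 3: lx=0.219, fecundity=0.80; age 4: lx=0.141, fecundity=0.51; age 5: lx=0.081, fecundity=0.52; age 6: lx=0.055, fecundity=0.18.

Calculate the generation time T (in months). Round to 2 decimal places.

1.88

lx·mx: 0, 0.62265, 0.27083, 0.1752, 0.07191, 0.04212, 0.0099 → R0 = 1.19261
x·lx·mx: 0, 0.62265, 0.54166, 0.5256, 0.28764, 0.2106, 0.0594 → Σ = 2.24755
T = 2.24755 / 1.19261 = 1.884564… → 1.88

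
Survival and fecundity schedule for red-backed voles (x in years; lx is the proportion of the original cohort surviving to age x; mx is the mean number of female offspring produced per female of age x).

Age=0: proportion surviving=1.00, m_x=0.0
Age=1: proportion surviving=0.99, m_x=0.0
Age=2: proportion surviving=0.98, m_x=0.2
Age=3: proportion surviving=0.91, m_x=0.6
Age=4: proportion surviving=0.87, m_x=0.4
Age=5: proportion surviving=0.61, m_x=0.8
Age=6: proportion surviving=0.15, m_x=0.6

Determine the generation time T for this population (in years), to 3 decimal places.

lx·mx: 0, 0, 0.196, 0.546, 0.348, 0.488, 0.09 → R0 = 1.668
x·lx·mx: 0, 0, 0.392, 1.638, 1.392, 2.44, 0.54 → Σ = 6.402
T = 6.402 / 1.668 = 3.838129… → 3.838

3.838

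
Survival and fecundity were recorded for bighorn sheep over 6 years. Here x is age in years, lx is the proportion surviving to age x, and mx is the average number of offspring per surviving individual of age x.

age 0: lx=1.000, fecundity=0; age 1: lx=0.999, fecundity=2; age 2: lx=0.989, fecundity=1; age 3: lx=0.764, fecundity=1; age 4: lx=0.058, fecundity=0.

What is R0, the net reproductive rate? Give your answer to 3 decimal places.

lx·mx by age: 0, 1.998, 0.989, 0.764, 0
R0 = Σ lx·mx = 3.751 → 3.751

3.751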